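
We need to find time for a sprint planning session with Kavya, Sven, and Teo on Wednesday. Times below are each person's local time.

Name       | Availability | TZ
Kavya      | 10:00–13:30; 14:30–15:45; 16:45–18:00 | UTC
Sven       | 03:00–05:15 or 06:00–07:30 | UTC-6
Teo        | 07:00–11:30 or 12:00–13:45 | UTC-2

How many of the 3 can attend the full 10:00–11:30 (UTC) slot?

Kavya in UTC: 10:00-13:30, 14:30-15:45, 16:45-18:00.
Sven in UTC: 09:00-11:15, 12:00-13:30 (add 6h to convert from UTC-6).
Teo in UTC: 09:00-13:30, 14:00-15:45 (add 2h to convert from UTC-2).
Kavya and Teo can make the full 10:00-11:30 slot — that's 2.

2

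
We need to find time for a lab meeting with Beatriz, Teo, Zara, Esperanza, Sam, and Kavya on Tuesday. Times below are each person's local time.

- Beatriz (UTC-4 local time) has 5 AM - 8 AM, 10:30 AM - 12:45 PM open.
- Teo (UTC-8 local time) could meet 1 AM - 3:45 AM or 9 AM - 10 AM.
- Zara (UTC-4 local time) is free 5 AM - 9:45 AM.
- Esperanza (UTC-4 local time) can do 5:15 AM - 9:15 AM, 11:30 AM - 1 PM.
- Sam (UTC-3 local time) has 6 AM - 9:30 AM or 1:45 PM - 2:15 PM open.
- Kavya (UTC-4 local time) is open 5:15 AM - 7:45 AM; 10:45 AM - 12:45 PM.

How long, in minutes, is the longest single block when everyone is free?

Beatriz in UTC: 09:00-12:00, 14:30-16:45 (add 4h to convert from UTC-4).
Teo in UTC: 09:00-11:45, 17:00-18:00 (add 8h to convert from UTC-8).
Zara in UTC: 09:00-13:45 (add 4h to convert from UTC-4).
Esperanza in UTC: 09:15-13:15, 15:30-17:00 (add 4h to convert from UTC-4).
Sam in UTC: 09:00-12:30, 16:45-17:15 (add 3h to convert from UTC-3).
Kavya in UTC: 09:15-11:45, 14:45-16:45 (add 4h to convert from UTC-4).
Beatriz ∩ Teo: 09:00-11:45.
Beatriz ∩ Teo ∩ Zara: 09:00-11:45.
Beatriz ∩ Teo ∩ Zara ∩ Esperanza: 09:15-11:45.
Beatriz ∩ Teo ∩ Zara ∩ Esperanza ∩ Sam: 09:15-11:45.
Beatriz ∩ Teo ∩ Zara ∩ Esperanza ∩ Sam ∩ Kavya: 09:15-11:45.
Those are the intersection windows.
The longest is 09:15-11:45 at 150 minutes.

150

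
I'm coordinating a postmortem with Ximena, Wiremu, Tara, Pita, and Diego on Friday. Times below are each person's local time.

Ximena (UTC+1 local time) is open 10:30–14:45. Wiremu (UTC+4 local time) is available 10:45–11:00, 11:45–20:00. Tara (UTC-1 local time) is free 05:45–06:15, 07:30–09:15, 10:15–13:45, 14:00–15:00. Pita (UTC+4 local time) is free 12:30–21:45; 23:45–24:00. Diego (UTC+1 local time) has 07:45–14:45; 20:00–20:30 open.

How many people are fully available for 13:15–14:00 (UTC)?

Ximena in UTC: 09:30-13:45 (subtract 1h to convert from UTC+1).
Wiremu in UTC: 06:45-07:00, 07:45-16:00 (subtract 4h to convert from UTC+4).
Tara in UTC: 06:45-07:15, 08:30-10:15, 11:15-14:45, 15:00-16:00 (add 1h to convert from UTC-1).
Pita in UTC: 08:30-17:45, 19:45-20:00 (subtract 4h to convert from UTC+4).
Diego in UTC: 06:45-13:45, 19:00-19:30 (subtract 1h to convert from UTC+1).
Wiremu, Tara, and Pita can make the full 13:15-14:00 slot — that's 3.

3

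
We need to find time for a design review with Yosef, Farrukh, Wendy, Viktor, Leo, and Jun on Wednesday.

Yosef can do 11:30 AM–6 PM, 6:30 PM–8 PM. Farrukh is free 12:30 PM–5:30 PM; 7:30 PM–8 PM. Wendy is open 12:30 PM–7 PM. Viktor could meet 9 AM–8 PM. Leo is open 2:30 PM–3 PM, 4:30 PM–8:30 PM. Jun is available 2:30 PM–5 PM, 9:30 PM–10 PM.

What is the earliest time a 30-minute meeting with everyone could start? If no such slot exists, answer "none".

Yosef ∩ Farrukh: 12:30-17:30, 19:30-20:00.
Yosef ∩ Farrukh ∩ Wendy: 12:30-17:30.
Yosef ∩ Farrukh ∩ Wendy ∩ Viktor: 12:30-17:30.
Yosef ∩ Farrukh ∩ Wendy ∩ Viktor ∩ Leo: 14:30-15:00, 16:30-17:30.
Yosef ∩ Farrukh ∩ Wendy ∩ Viktor ∩ Leo ∩ Jun: 14:30-15:00, 16:30-17:00.
So the common availability across everyone is 14:30-15:00, 16:30-17:00.
The first common window of at least 30 minutes is 14:30-15:00, so the earliest start is 14:30.

14:30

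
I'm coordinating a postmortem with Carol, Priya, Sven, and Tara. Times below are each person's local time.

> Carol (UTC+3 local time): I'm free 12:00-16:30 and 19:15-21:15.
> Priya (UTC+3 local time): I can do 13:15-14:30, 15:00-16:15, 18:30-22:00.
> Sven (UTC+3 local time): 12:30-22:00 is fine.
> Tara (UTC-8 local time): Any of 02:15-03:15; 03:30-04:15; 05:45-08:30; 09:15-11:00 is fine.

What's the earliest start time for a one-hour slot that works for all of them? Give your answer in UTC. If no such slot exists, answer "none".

10:15

Carol in UTC: 09:00-13:30, 16:15-18:15 (subtract 3h to convert from UTC+3).
Priya in UTC: 10:15-11:30, 12:00-13:15, 15:30-19:00 (subtract 3h to convert from UTC+3).
Sven in UTC: 09:30-19:00 (subtract 3h to convert from UTC+3).
Tara in UTC: 10:15-11:15, 11:30-12:15, 13:45-16:30, 17:15-19:00 (add 8h to convert from UTC-8).
Carol ∩ Priya: 10:15-11:30, 12:00-13:15, 16:15-18:15.
Carol ∩ Priya ∩ Sven: 10:15-11:30, 12:00-13:15, 16:15-18:15.
Carol ∩ Priya ∩ Sven ∩ Tara: 10:15-11:15, 12:00-12:15, 16:15-16:30, 17:15-18:15.
The first common window of at least 60 minutes is 10:15-11:15, so the earliest start is 10:15.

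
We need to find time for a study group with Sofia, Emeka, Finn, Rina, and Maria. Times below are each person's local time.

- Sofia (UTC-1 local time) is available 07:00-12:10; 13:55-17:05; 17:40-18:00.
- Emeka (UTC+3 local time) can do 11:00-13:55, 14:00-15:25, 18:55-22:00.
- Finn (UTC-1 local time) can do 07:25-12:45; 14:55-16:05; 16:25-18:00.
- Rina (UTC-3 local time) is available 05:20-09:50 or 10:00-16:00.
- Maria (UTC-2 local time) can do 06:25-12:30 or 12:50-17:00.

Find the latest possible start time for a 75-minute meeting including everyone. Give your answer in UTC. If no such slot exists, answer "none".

Sofia in UTC: 08:00-13:10, 14:55-18:05, 18:40-19:00 (add 1h to convert from UTC-1).
Emeka in UTC: 08:00-10:55, 11:00-12:25, 15:55-19:00 (subtract 3h to convert from UTC+3).
Finn in UTC: 08:25-13:45, 15:55-17:05, 17:25-19:00 (add 1h to convert from UTC-1).
Rina in UTC: 08:20-12:50, 13:00-19:00 (add 3h to convert from UTC-3).
Maria in UTC: 08:25-14:30, 14:50-19:00 (add 2h to convert from UTC-2).
Sofia ∩ Emeka: 08:00-10:55, 11:00-12:25, 15:55-18:05, 18:40-19:00.
Sofia ∩ Emeka ∩ Finn: 08:25-10:55, 11:00-12:25, 15:55-17:05, 17:25-18:05, 18:40-19:00.
Sofia ∩ Emeka ∩ Finn ∩ Rina: 08:25-10:55, 11:00-12:25, 15:55-17:05, 17:25-18:05, 18:40-19:00.
Sofia ∩ Emeka ∩ Finn ∩ Rina ∩ Maria: 08:25-10:55, 11:00-12:25, 15:55-17:05, 17:25-18:05, 18:40-19:00.
So the common availability across everyone is 08:25-10:55, 11:00-12:25, 15:55-17:05, 17:25-18:05, 18:40-19:00.
The last common window of at least 75 minutes is 11:00-12:25; a 75-minute meeting can start as late as 11:10 and still end by 12:25.

11:10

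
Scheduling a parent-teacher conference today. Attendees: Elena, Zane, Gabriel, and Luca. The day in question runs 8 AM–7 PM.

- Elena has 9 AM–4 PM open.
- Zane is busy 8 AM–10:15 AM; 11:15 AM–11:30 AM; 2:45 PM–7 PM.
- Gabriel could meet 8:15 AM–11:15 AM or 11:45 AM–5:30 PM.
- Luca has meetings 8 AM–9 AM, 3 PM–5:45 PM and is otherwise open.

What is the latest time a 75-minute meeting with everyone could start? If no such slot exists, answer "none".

13:30

Elena free: 09:00-16:00.
Zane free: 10:15-11:15, 11:30-14:45 (invert busy blocks within the working day).
Gabriel free: 08:15-11:15, 11:45-17:30.
Luca free: 09:00-15:00, 17:45-19:00 (invert busy blocks within the working day).
Elena ∩ Zane: 10:15-11:15, 11:30-14:45.
Elena ∩ Zane ∩ Gabriel: 10:15-11:15, 11:45-14:45.
Elena ∩ Zane ∩ Gabriel ∩ Luca: 10:15-11:15, 11:45-14:45.
The last common window of at least 75 minutes is 11:45-14:45; a 75-minute meeting can start as late as 13:30 and still end by 14:45.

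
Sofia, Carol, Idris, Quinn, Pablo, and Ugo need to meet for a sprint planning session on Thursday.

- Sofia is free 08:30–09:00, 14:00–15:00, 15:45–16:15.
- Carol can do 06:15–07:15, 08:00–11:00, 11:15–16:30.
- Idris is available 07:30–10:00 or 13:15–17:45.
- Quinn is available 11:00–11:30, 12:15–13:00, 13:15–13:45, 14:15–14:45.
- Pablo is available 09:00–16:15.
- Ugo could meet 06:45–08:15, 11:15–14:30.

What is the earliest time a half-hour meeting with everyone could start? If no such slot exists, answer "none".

none

Sofia ∩ Carol: 08:30-09:00, 14:00-15:00, 15:45-16:15.
Sofia ∩ Carol ∩ Idris: 08:30-09:00, 14:00-15:00, 15:45-16:15.
Sofia ∩ Carol ∩ Idris ∩ Quinn: 14:15-14:45.
Sofia ∩ Carol ∩ Idris ∩ Quinn ∩ Pablo: 14:15-14:45.
Sofia ∩ Carol ∩ Idris ∩ Quinn ∩ Pablo ∩ Ugo: 14:15-14:30.
So the common availability across everyone is 14:15-14:30.
No common window is at least 30 minutes long.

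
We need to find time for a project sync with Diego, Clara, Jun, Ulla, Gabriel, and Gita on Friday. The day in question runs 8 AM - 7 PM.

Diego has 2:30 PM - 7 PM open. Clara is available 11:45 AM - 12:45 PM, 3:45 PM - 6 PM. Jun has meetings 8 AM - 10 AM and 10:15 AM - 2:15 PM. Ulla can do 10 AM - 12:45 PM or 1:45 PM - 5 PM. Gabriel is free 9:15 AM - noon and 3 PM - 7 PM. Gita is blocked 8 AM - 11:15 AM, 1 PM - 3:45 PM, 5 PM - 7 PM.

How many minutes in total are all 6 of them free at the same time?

75

Diego free: 14:30-19:00.
Clara free: 11:45-12:45, 15:45-18:00.
Jun free: 10:00-10:15, 14:15-19:00 (invert busy blocks within the working day).
Ulla free: 10:00-12:45, 13:45-17:00.
Gabriel free: 09:15-12:00, 15:00-19:00.
Gita free: 11:15-13:00, 15:45-17:00 (invert busy blocks within the working day).
Diego ∩ Clara: 15:45-18:00.
Diego ∩ Clara ∩ Jun: 15:45-18:00.
Diego ∩ Clara ∩ Jun ∩ Ulla: 15:45-17:00.
Diego ∩ Clara ∩ Jun ∩ Ulla ∩ Gabriel: 15:45-17:00.
Diego ∩ Clara ∩ Jun ∩ Ulla ∩ Gabriel ∩ Gita: 15:45-17:00.
That's a single block of 75 minutes.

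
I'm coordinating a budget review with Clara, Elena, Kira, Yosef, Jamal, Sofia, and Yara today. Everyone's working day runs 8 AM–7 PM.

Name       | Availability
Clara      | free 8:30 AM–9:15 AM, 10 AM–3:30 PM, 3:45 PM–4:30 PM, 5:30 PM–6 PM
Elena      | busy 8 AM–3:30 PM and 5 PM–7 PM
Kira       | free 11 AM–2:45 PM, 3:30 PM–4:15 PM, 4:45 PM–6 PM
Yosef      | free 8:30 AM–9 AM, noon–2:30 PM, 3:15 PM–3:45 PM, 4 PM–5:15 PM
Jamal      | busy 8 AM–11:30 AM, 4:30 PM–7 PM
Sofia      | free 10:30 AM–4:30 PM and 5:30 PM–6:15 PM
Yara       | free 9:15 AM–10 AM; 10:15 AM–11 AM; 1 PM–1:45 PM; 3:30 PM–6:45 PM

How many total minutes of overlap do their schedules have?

15

Clara free: 08:30-09:15, 10:00-15:30, 15:45-16:30, 17:30-18:00.
Elena free: 15:30-17:00 (invert busy blocks within the working day).
Kira free: 11:00-14:45, 15:30-16:15, 16:45-18:00.
Yosef free: 08:30-09:00, 12:00-14:30, 15:15-15:45, 16:00-17:15.
Jamal free: 11:30-16:30 (invert busy blocks within the working day).
Sofia free: 10:30-16:30, 17:30-18:15.
Yara free: 09:15-10:00, 10:15-11:00, 13:00-13:45, 15:30-18:45.
Clara ∩ Elena: 15:45-16:30.
Clara ∩ Elena ∩ Kira: 15:45-16:15.
Clara ∩ Elena ∩ Kira ∩ Yosef: 16:00-16:15.
Clara ∩ Elena ∩ Kira ∩ Yosef ∩ Jamal: 16:00-16:15.
Clara ∩ Elena ∩ Kira ∩ Yosef ∩ Jamal ∩ Sofia: 16:00-16:15.
Clara ∩ Elena ∩ Kira ∩ Yosef ∩ Jamal ∩ Sofia ∩ Yara: 16:00-16:15.
That's a single block of 15 minutes.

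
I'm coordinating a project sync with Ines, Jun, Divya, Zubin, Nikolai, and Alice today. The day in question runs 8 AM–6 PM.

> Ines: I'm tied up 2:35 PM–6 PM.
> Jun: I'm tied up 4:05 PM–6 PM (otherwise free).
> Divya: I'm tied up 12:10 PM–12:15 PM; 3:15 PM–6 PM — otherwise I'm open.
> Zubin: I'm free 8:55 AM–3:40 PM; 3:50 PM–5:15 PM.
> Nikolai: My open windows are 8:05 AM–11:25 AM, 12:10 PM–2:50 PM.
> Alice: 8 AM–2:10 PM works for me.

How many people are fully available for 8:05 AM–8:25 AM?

Ines free: 08:00-14:35 (invert busy blocks within the working day).
Jun free: 08:00-16:05 (invert busy blocks within the working day).
Divya free: 08:00-12:10, 12:15-15:15 (invert busy blocks within the working day).
Zubin free: 08:55-15:40, 15:50-17:15.
Nikolai free: 08:05-11:25, 12:10-14:50.
Alice free: 08:00-14:10.
Ines, Jun, Divya, Nikolai, and Alice can make the full 08:05-08:25 slot — that's 5.

5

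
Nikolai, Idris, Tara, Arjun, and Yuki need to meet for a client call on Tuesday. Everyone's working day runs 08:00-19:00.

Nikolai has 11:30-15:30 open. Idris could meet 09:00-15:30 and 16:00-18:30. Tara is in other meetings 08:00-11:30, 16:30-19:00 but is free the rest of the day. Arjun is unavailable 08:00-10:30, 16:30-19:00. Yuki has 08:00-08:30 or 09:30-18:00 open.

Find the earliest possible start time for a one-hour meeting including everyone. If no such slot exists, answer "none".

11:30

Nikolai free: 11:30-15:30.
Idris free: 09:00-15:30, 16:00-18:30.
Tara free: 11:30-16:30 (invert busy blocks within the working day).
Arjun free: 10:30-16:30 (invert busy blocks within the working day).
Yuki free: 08:00-08:30, 09:30-18:00.
Nikolai ∩ Idris: 11:30-15:30.
Nikolai ∩ Idris ∩ Tara: 11:30-15:30.
Nikolai ∩ Idris ∩ Tara ∩ Arjun: 11:30-15:30.
Nikolai ∩ Idris ∩ Tara ∩ Arjun ∩ Yuki: 11:30-15:30.
The first common window of at least 60 minutes is 11:30-15:30, so the earliest start is 11:30.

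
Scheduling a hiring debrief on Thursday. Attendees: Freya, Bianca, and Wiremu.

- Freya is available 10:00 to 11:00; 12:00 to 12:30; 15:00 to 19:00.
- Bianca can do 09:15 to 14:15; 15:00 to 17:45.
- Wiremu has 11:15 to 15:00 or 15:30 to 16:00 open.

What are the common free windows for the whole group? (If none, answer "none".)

12:00-12:30, 15:30-16:00

Freya ∩ Bianca: 10:00-11:00, 12:00-12:30, 15:00-17:45.
Freya ∩ Bianca ∩ Wiremu: 12:00-12:30, 15:30-16:00.
So the common availability across everyone is 12:00-12:30, 15:30-16:00.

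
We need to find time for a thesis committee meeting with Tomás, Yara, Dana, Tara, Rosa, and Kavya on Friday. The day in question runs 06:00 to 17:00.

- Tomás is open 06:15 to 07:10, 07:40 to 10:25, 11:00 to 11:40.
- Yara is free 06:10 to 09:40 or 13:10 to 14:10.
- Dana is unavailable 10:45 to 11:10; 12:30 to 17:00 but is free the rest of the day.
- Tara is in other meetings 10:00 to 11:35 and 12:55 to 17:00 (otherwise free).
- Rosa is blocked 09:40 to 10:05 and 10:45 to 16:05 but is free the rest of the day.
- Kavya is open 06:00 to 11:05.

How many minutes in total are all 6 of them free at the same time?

Tomás free: 06:15-07:10, 07:40-10:25, 11:00-11:40.
Yara free: 06:10-09:40, 13:10-14:10.
Dana free: 06:00-10:45, 11:10-12:30 (invert busy blocks within the working day).
Tara free: 06:00-10:00, 11:35-12:55 (invert busy blocks within the working day).
Rosa free: 06:00-09:40, 10:05-10:45, 16:05-17:00 (invert busy blocks within the working day).
Kavya free: 06:00-11:05.
Tomás ∩ Yara: 06:15-07:10, 07:40-09:40.
Tomás ∩ Yara ∩ Dana: 06:15-07:10, 07:40-09:40.
Tomás ∩ Yara ∩ Dana ∩ Tara: 06:15-07:10, 07:40-09:40.
Tomás ∩ Yara ∩ Dana ∩ Tara ∩ Rosa: 06:15-07:10, 07:40-09:40.
Tomás ∩ Yara ∩ Dana ∩ Tara ∩ Rosa ∩ Kavya: 06:15-07:10, 07:40-09:40.
Those are the intersection windows.
Summing the common windows: 55 + 120 = 175 minutes.

175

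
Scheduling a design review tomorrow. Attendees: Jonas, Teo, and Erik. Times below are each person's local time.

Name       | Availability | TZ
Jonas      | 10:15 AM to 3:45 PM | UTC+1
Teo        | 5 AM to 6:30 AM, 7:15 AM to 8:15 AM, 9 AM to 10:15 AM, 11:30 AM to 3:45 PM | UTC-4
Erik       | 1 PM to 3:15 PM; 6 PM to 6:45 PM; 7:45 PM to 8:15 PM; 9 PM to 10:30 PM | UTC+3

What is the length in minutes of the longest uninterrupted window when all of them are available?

Jonas in UTC: 09:15-14:45 (subtract 1h to convert from UTC+1).
Teo in UTC: 09:00-10:30, 11:15-12:15, 13:00-14:15, 15:30-19:45 (add 4h to convert from UTC-4).
Erik in UTC: 10:00-12:15, 15:00-15:45, 16:45-17:15, 18:00-19:30 (subtract 3h to convert from UTC+3).
Jonas ∩ Teo: 09:15-10:30, 11:15-12:15, 13:00-14:15.
Jonas ∩ Teo ∩ Erik: 10:00-10:30, 11:15-12:15.
The longest is 11:15-12:15 at 60 minutes.

60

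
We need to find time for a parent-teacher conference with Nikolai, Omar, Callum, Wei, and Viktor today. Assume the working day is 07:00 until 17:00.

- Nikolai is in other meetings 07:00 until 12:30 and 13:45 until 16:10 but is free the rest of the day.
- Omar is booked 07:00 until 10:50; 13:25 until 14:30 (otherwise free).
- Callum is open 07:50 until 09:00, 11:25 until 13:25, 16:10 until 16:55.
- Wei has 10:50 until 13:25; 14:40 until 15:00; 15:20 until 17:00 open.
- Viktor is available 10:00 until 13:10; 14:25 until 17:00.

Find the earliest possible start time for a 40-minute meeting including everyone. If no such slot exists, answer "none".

Nikolai free: 12:30-13:45, 16:10-17:00 (invert busy blocks within the working day).
Omar free: 10:50-13:25, 14:30-17:00 (invert busy blocks within the working day).
Callum free: 07:50-09:00, 11:25-13:25, 16:10-16:55.
Wei free: 10:50-13:25, 14:40-15:00, 15:20-17:00.
Viktor free: 10:00-13:10, 14:25-17:00.
Nikolai ∩ Omar: 12:30-13:25, 16:10-17:00.
Nikolai ∩ Omar ∩ Callum: 12:30-13:25, 16:10-16:55.
Nikolai ∩ Omar ∩ Callum ∩ Wei: 12:30-13:25, 16:10-16:55.
Nikolai ∩ Omar ∩ Callum ∩ Wei ∩ Viktor: 12:30-13:10, 16:10-16:55.
The first common window of at least 40 minutes is 12:30-13:10, so the earliest start is 12:30.

12:30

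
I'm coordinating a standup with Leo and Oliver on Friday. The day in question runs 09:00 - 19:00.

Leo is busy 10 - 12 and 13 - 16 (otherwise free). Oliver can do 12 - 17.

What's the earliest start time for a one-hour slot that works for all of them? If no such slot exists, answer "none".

Leo free: 09:00-10:00, 12:00-13:00, 16:00-19:00 (invert busy blocks within the working day).
Oliver free: 12:00-17:00.
Leo ∩ Oliver: 12:00-13:00, 16:00-17:00.
The first common window of at least 60 minutes is 12:00-13:00, so the earliest start is 12:00.

12:00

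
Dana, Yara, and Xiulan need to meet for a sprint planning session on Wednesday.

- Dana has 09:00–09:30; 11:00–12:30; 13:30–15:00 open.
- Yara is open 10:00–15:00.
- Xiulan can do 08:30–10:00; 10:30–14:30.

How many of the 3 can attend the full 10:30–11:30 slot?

2

Yara and Xiulan can make the full 10:30-11:30 slot — that's 2.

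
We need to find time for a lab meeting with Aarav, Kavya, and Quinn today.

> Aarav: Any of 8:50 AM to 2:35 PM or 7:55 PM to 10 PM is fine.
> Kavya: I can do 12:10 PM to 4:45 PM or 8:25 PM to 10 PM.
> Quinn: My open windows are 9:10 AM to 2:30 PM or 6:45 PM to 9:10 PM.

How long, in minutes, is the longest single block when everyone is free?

Aarav ∩ Kavya: 12:10-14:35, 20:25-22:00.
Aarav ∩ Kavya ∩ Quinn: 12:10-14:30, 20:25-21:10.
The longest is 12:10-14:30 at 140 minutes.

140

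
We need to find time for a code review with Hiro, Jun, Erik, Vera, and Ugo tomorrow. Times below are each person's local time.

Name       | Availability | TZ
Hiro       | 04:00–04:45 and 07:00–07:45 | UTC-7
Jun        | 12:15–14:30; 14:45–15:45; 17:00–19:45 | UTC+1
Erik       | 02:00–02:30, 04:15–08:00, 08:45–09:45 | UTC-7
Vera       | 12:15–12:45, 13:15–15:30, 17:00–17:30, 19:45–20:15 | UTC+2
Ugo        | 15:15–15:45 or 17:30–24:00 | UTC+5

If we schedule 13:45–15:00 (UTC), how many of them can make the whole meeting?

Hiro in UTC: 11:00-11:45, 14:00-14:45 (add 7h to convert from UTC-7).
Jun in UTC: 11:15-13:30, 13:45-14:45, 16:00-18:45 (subtract 1h to convert from UTC+1).
Erik in UTC: 09:00-09:30, 11:15-15:00, 15:45-16:45 (add 7h to convert from UTC-7).
Vera in UTC: 10:15-10:45, 11:15-13:30, 15:00-15:30, 17:45-18:15 (subtract 2h to convert from UTC+2).
Ugo in UTC: 10:15-10:45, 12:30-19:00 (subtract 5h to convert from UTC+5).
Erik and Ugo can make the full 13:45-15:00 slot — that's 2.

2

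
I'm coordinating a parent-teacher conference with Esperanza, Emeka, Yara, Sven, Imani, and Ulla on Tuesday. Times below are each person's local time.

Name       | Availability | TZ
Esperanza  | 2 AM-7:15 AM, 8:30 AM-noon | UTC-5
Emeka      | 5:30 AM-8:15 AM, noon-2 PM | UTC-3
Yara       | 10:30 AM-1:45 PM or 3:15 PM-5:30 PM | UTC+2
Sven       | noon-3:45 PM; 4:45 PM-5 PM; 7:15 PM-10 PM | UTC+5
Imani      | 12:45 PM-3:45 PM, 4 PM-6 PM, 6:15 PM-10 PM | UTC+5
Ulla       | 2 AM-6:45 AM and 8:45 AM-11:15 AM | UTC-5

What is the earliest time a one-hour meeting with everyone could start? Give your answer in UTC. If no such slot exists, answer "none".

Esperanza in UTC: 07:00-12:15, 13:30-17:00 (add 5h to convert from UTC-5).
Emeka in UTC: 08:30-11:15, 15:00-17:00 (add 3h to convert from UTC-3).
Yara in UTC: 08:30-11:45, 13:15-15:30 (subtract 2h to convert from UTC+2).
Sven in UTC: 07:00-10:45, 11:45-12:00, 14:15-17:00 (subtract 5h to convert from UTC+5).
Imani in UTC: 07:45-10:45, 11:00-13:00, 13:15-17:00 (subtract 5h to convert from UTC+5).
Ulla in UTC: 07:00-11:45, 13:45-16:15 (add 5h to convert from UTC-5).
Esperanza ∩ Emeka: 08:30-11:15, 15:00-17:00.
Esperanza ∩ Emeka ∩ Yara: 08:30-11:15, 15:00-15:30.
Esperanza ∩ Emeka ∩ Yara ∩ Sven: 08:30-10:45, 15:00-15:30.
Esperanza ∩ Emeka ∩ Yara ∩ Sven ∩ Imani: 08:30-10:45, 15:00-15:30.
Esperanza ∩ Emeka ∩ Yara ∩ Sven ∩ Imani ∩ Ulla: 08:30-10:45, 15:00-15:30.
The first common window of at least 60 minutes is 08:30-10:45, so the earliest start is 08:30.

08:30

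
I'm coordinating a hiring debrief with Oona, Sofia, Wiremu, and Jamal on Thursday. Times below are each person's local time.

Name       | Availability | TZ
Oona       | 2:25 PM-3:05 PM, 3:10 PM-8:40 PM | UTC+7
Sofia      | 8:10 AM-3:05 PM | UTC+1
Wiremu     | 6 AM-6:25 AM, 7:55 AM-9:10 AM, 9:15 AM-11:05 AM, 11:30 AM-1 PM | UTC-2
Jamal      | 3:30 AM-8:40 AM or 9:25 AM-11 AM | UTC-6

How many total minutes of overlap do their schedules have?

195

Oona in UTC: 07:25-08:05, 08:10-13:40 (subtract 7h to convert from UTC+7).
Sofia in UTC: 07:10-14:05 (subtract 1h to convert from UTC+1).
Wiremu in UTC: 08:00-08:25, 09:55-11:10, 11:15-13:05, 13:30-15:00 (add 2h to convert from UTC-2).
Jamal in UTC: 09:30-14:40, 15:25-17:00 (add 6h to convert from UTC-6).
Oona ∩ Sofia: 07:25-08:05, 08:10-13:40.
Oona ∩ Sofia ∩ Wiremu: 08:00-08:05, 08:10-08:25, 09:55-11:10, 11:15-13:05, 13:30-13:40.
Oona ∩ Sofia ∩ Wiremu ∩ Jamal: 09:55-11:10, 11:15-13:05, 13:30-13:40.
Summing the common windows: 75 + 110 + 10 = 195 minutes.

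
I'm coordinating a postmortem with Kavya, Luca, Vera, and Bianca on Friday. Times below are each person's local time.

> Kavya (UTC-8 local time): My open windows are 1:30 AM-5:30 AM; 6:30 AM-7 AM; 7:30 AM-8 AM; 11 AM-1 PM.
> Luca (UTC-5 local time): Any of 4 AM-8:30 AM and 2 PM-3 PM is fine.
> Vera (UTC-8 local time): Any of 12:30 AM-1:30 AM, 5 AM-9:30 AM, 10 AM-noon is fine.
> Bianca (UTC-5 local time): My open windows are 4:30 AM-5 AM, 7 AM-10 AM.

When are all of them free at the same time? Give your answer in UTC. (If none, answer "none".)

Kavya in UTC: 09:30-13:30, 14:30-15:00, 15:30-16:00, 19:00-21:00 (add 8h to convert from UTC-8).
Luca in UTC: 09:00-13:30, 19:00-20:00 (add 5h to convert from UTC-5).
Vera in UTC: 08:30-09:30, 13:00-17:30, 18:00-20:00 (add 8h to convert from UTC-8).
Bianca in UTC: 09:30-10:00, 12:00-15:00 (add 5h to convert from UTC-5).
Kavya ∩ Luca: 09:30-13:30, 19:00-20:00.
Kavya ∩ Luca ∩ Vera: 13:00-13:30, 19:00-20:00.
Kavya ∩ Luca ∩ Vera ∩ Bianca: 13:00-13:30.

13:00-13:30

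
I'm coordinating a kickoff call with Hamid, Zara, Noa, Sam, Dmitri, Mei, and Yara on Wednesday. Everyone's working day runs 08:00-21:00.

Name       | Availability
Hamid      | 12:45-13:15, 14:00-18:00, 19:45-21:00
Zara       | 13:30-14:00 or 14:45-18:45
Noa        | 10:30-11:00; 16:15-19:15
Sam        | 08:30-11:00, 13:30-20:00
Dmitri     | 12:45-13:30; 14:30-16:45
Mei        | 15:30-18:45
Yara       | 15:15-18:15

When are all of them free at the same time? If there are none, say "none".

16:15-16:45

Hamid ∩ Zara: 14:45-18:00.
Hamid ∩ Zara ∩ Noa: 16:15-18:00.
Hamid ∩ Zara ∩ Noa ∩ Sam: 16:15-18:00.
Hamid ∩ Zara ∩ Noa ∩ Sam ∩ Dmitri: 16:15-16:45.
Hamid ∩ Zara ∩ Noa ∩ Sam ∩ Dmitri ∩ Mei: 16:15-16:45.
Hamid ∩ Zara ∩ Noa ∩ Sam ∩ Dmitri ∩ Mei ∩ Yara: 16:15-16:45.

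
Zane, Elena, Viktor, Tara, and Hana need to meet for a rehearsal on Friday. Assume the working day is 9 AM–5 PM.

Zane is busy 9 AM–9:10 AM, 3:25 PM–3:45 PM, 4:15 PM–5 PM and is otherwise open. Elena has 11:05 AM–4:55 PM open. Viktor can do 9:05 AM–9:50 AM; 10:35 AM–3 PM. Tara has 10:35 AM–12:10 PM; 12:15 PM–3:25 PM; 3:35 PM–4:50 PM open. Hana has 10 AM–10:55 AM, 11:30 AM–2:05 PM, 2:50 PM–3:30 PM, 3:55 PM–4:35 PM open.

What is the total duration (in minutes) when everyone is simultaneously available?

160

Zane free: 09:10-15:25, 15:45-16:15 (invert busy blocks within the working day).
Elena free: 11:05-16:55.
Viktor free: 09:05-09:50, 10:35-15:00.
Tara free: 10:35-12:10, 12:15-15:25, 15:35-16:50.
Hana free: 10:00-10:55, 11:30-14:05, 14:50-15:30, 15:55-16:35.
Zane ∩ Elena: 11:05-15:25, 15:45-16:15.
Zane ∩ Elena ∩ Viktor: 11:05-15:00.
Zane ∩ Elena ∩ Viktor ∩ Tara: 11:05-12:10, 12:15-15:00.
Zane ∩ Elena ∩ Viktor ∩ Tara ∩ Hana: 11:30-12:10, 12:15-14:05, 14:50-15:00.
Those are the intersection windows.
Summing the common windows: 40 + 110 + 10 = 160 minutes.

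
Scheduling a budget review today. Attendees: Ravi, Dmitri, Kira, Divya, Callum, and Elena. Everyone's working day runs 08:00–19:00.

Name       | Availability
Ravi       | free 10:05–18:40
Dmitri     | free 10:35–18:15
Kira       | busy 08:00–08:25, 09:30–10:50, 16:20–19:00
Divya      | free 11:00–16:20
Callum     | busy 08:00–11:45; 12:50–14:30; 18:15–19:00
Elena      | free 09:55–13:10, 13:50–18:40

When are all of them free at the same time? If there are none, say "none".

11:45-12:50, 14:30-16:20

Ravi free: 10:05-18:40.
Dmitri free: 10:35-18:15.
Kira free: 08:25-09:30, 10:50-16:20 (invert busy blocks within the working day).
Divya free: 11:00-16:20.
Callum free: 11:45-12:50, 14:30-18:15 (invert busy blocks within the working day).
Elena free: 09:55-13:10, 13:50-18:40.
Ravi ∩ Dmitri: 10:35-18:15.
Ravi ∩ Dmitri ∩ Kira: 10:50-16:20.
Ravi ∩ Dmitri ∩ Kira ∩ Divya: 11:00-16:20.
Ravi ∩ Dmitri ∩ Kira ∩ Divya ∩ Callum: 11:45-12:50, 14:30-16:20.
Ravi ∩ Dmitri ∩ Kira ∩ Divya ∩ Callum ∩ Elena: 11:45-12:50, 14:30-16:20.
Those are the intersection windows.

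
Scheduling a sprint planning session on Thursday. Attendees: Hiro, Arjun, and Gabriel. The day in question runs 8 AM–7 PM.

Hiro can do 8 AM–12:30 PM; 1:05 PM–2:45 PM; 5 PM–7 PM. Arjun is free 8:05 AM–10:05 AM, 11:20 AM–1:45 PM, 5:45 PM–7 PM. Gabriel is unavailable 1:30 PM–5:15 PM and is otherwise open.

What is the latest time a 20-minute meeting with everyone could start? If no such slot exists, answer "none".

Hiro free: 08:00-12:30, 13:05-14:45, 17:00-19:00.
Arjun free: 08:05-10:05, 11:20-13:45, 17:45-19:00.
Gabriel free: 08:00-13:30, 17:15-19:00 (invert busy blocks within the working day).
Hiro ∩ Arjun: 08:05-10:05, 11:20-12:30, 13:05-13:45, 17:45-19:00.
Hiro ∩ Arjun ∩ Gabriel: 08:05-10:05, 11:20-12:30, 13:05-13:30, 17:45-19:00.
The last common window of at least 20 minutes is 17:45-19:00; a 20-minute meeting can start as late as 18:40 and still end by 19:00.

18:40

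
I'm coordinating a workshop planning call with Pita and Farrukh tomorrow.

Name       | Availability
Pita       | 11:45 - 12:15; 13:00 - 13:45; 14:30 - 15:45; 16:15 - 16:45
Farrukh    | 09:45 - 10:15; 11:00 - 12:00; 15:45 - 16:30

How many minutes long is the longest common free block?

15

Pita ∩ Farrukh: 11:45-12:00, 16:15-16:30.
The longest is 11:45-12:00 at 15 minutes.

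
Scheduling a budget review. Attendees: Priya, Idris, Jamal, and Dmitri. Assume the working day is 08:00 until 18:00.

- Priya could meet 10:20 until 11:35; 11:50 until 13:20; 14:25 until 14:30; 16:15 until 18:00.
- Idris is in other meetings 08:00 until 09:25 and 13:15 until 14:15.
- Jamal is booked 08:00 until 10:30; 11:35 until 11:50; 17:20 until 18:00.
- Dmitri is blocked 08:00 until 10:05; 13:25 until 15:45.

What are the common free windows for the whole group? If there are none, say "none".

10:30-11:35, 11:50-13:15, 16:15-17:20

Priya free: 10:20-11:35, 11:50-13:20, 14:25-14:30, 16:15-18:00.
Idris free: 09:25-13:15, 14:15-18:00 (invert busy blocks within the working day).
Jamal free: 10:30-11:35, 11:50-17:20 (invert busy blocks within the working day).
Dmitri free: 10:05-13:25, 15:45-18:00 (invert busy blocks within the working day).
Priya ∩ Idris: 10:20-11:35, 11:50-13:15, 14:25-14:30, 16:15-18:00.
Priya ∩ Idris ∩ Jamal: 10:30-11:35, 11:50-13:15, 14:25-14:30, 16:15-17:20.
Priya ∩ Idris ∩ Jamal ∩ Dmitri: 10:30-11:35, 11:50-13:15, 16:15-17:20.
So the common availability across everyone is 10:30-11:35, 11:50-13:15, 16:15-17:20.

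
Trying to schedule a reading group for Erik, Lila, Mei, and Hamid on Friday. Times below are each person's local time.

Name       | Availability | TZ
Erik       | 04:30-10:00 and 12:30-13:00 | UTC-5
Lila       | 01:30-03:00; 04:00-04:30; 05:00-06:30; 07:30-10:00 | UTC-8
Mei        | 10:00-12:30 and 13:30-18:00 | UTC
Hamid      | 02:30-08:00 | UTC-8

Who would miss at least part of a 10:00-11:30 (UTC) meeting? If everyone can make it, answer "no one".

Hamid, Lila

Erik in UTC: 09:30-15:00, 17:30-18:00 (add 5h to convert from UTC-5).
Lila in UTC: 09:30-11:00, 12:00-12:30, 13:00-14:30, 15:30-18:00 (add 8h to convert from UTC-8).
Mei in UTC: 10:00-12:30, 13:30-18:00.
Hamid in UTC: 10:30-16:00 (add 8h to convert from UTC-8).
Erik: free for 10:00-11:30. Lila: not fully free for 10:00-11:30. Mei: free for 10:00-11:30. Hamid: not fully free for 10:00-11:30.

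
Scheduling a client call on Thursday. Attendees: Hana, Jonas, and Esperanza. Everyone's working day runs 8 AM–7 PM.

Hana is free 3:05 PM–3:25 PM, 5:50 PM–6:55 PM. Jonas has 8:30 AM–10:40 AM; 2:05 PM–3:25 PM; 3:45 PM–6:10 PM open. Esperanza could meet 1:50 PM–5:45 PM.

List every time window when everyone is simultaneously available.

15:05-15:25

Hana ∩ Jonas: 15:05-15:25, 17:50-18:10.
Hana ∩ Jonas ∩ Esperanza: 15:05-15:25.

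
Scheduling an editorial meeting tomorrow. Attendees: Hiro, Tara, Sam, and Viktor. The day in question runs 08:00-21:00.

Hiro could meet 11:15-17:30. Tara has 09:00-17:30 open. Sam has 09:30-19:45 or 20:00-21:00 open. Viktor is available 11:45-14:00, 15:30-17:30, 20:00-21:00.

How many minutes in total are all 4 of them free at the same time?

255

Hiro ∩ Tara: 11:15-17:30.
Hiro ∩ Tara ∩ Sam: 11:15-17:30.
Hiro ∩ Tara ∩ Sam ∩ Viktor: 11:45-14:00, 15:30-17:30.
Those are the intersection windows.
Summing the common windows: 135 + 120 = 255 minutes.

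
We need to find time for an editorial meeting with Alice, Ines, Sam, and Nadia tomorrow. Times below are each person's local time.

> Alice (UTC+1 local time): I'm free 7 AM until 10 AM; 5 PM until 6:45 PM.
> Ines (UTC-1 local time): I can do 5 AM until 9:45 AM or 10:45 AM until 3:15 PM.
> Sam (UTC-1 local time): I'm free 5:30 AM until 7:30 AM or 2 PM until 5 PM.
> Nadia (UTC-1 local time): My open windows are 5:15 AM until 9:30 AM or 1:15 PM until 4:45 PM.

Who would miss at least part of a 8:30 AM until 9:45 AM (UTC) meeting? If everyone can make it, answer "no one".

Alice in UTC: 06:00-09:00, 16:00-17:45 (subtract 1h to convert from UTC+1).
Ines in UTC: 06:00-10:45, 11:45-16:15 (add 1h to convert from UTC-1).
Sam in UTC: 06:30-08:30, 15:00-18:00 (add 1h to convert from UTC-1).
Nadia in UTC: 06:15-10:30, 14:15-17:45 (add 1h to convert from UTC-1).
Alice: not fully free for 08:30-09:45. Ines: free for 08:30-09:45. Sam: not fully free for 08:30-09:45. Nadia: free for 08:30-09:45.

Alice, Sam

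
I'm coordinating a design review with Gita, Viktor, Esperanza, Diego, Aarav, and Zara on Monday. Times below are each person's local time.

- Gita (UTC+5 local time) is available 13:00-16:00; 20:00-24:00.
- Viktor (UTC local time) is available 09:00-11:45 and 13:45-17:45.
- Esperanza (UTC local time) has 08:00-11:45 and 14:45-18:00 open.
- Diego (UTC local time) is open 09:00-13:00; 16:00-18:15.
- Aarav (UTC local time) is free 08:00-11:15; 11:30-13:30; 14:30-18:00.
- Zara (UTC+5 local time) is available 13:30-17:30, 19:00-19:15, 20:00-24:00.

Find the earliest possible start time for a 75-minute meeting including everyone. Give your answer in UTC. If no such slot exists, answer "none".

Gita in UTC: 08:00-11:00, 15:00-19:00 (subtract 5h to convert from UTC+5).
Viktor in UTC: 09:00-11:45, 13:45-17:45.
Esperanza in UTC: 08:00-11:45, 14:45-18:00.
Diego in UTC: 09:00-13:00, 16:00-18:15.
Aarav in UTC: 08:00-11:15, 11:30-13:30, 14:30-18:00.
Zara in UTC: 08:30-12:30, 14:00-14:15, 15:00-19:00 (subtract 5h to convert from UTC+5).
Gita ∩ Viktor: 09:00-11:00, 15:00-17:45.
Gita ∩ Viktor ∩ Esperanza: 09:00-11:00, 15:00-17:45.
Gita ∩ Viktor ∩ Esperanza ∩ Diego: 09:00-11:00, 16:00-17:45.
Gita ∩ Viktor ∩ Esperanza ∩ Diego ∩ Aarav: 09:00-11:00, 16:00-17:45.
Gita ∩ Viktor ∩ Esperanza ∩ Diego ∩ Aarav ∩ Zara: 09:00-11:00, 16:00-17:45.
So the common availability across everyone is 09:00-11:00, 16:00-17:45.
The first common window of at least 75 minutes is 09:00-11:00, so the earliest start is 09:00.

09:00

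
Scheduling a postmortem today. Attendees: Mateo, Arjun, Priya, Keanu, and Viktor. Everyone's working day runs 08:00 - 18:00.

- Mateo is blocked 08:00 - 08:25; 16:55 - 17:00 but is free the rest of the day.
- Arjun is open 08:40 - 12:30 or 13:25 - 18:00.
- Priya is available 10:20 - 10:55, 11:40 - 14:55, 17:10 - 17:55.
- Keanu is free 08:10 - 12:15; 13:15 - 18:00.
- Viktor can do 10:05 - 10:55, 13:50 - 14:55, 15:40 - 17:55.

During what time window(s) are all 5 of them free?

10:20-10:55, 13:50-14:55, 17:10-17:55

Mateo free: 08:25-16:55, 17:00-18:00 (invert busy blocks within the working day).
Arjun free: 08:40-12:30, 13:25-18:00.
Priya free: 10:20-10:55, 11:40-14:55, 17:10-17:55.
Keanu free: 08:10-12:15, 13:15-18:00.
Viktor free: 10:05-10:55, 13:50-14:55, 15:40-17:55.
Mateo ∩ Arjun: 08:40-12:30, 13:25-16:55, 17:00-18:00.
Mateo ∩ Arjun ∩ Priya: 10:20-10:55, 11:40-12:30, 13:25-14:55, 17:10-17:55.
Mateo ∩ Arjun ∩ Priya ∩ Keanu: 10:20-10:55, 11:40-12:15, 13:25-14:55, 17:10-17:55.
Mateo ∩ Arjun ∩ Priya ∩ Keanu ∩ Viktor: 10:20-10:55, 13:50-14:55, 17:10-17:55.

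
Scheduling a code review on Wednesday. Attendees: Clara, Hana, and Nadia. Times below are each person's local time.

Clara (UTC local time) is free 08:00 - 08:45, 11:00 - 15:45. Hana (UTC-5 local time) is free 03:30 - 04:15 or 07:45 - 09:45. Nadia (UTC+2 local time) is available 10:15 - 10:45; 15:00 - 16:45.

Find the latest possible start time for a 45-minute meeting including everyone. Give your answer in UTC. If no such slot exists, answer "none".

Clara in UTC: 08:00-08:45, 11:00-15:45.
Hana in UTC: 08:30-09:15, 12:45-14:45 (add 5h to convert from UTC-5).
Nadia in UTC: 08:15-08:45, 13:00-14:45 (subtract 2h to convert from UTC+2).
Clara ∩ Hana: 08:30-08:45, 12:45-14:45.
Clara ∩ Hana ∩ Nadia: 08:30-08:45, 13:00-14:45.
The last common window of at least 45 minutes is 13:00-14:45; a 45-minute meeting can start as late as 14:00 and still end by 14:45.

14:00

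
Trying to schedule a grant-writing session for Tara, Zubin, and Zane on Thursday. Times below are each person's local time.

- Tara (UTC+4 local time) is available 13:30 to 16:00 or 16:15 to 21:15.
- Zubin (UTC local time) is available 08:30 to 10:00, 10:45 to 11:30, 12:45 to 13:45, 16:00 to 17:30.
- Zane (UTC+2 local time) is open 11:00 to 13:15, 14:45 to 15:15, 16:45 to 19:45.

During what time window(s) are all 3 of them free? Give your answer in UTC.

Tara in UTC: 09:30-12:00, 12:15-17:15 (subtract 4h to convert from UTC+4).
Zubin in UTC: 08:30-10:00, 10:45-11:30, 12:45-13:45, 16:00-17:30.
Zane in UTC: 09:00-11:15, 12:45-13:15, 14:45-17:45 (subtract 2h to convert from UTC+2).
Tara ∩ Zubin: 09:30-10:00, 10:45-11:30, 12:45-13:45, 16:00-17:15.
Tara ∩ Zubin ∩ Zane: 09:30-10:00, 10:45-11:15, 12:45-13:15, 16:00-17:15.
So the common availability across everyone is 09:30-10:00, 10:45-11:15, 12:45-13:15, 16:00-17:15.

09:30-10:00, 10:45-11:15, 12:45-13:15, 16:00-17:15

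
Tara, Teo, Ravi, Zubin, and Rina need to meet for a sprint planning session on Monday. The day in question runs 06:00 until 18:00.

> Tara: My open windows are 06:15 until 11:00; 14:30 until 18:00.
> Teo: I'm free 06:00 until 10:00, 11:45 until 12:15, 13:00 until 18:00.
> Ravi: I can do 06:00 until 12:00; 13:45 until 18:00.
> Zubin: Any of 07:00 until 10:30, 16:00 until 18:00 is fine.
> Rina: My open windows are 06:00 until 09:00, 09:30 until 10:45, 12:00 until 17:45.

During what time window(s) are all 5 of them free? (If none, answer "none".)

Tara ∩ Teo: 06:15-10:00, 14:30-18:00.
Tara ∩ Teo ∩ Ravi: 06:15-10:00, 14:30-18:00.
Tara ∩ Teo ∩ Ravi ∩ Zubin: 07:00-10:00, 16:00-18:00.
Tara ∩ Teo ∩ Ravi ∩ Zubin ∩ Rina: 07:00-09:00, 09:30-10:00, 16:00-17:45.

07:00-09:00, 09:30-10:00, 16:00-17:45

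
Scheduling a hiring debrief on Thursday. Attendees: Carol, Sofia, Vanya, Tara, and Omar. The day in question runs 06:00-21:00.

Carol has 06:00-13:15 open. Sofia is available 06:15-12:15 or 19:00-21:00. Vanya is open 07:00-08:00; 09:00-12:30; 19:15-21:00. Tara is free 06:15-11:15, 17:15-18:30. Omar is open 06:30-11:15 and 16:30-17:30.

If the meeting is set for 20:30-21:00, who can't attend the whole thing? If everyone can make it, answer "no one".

Carol, Omar, Tara

Carol: not fully free for 20:30-21:00. Sofia: free for 20:30-21:00. Vanya: free for 20:30-21:00. Tara: not fully free for 20:30-21:00. Omar: not fully free for 20:30-21:00.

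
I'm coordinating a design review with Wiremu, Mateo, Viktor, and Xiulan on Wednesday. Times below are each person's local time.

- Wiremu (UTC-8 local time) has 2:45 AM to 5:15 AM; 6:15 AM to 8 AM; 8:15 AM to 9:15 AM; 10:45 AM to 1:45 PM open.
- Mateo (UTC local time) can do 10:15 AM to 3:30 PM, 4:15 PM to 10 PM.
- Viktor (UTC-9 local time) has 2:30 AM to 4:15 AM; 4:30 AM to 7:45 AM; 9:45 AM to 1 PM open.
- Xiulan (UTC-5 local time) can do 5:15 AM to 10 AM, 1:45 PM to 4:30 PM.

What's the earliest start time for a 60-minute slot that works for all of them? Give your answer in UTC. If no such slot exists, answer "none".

11:30

Wiremu in UTC: 10:45-13:15, 14:15-16:00, 16:15-17:15, 18:45-21:45 (add 8h to convert from UTC-8).
Mateo in UTC: 10:15-15:30, 16:15-22:00.
Viktor in UTC: 11:30-13:15, 13:30-16:45, 18:45-22:00 (add 9h to convert from UTC-9).
Xiulan in UTC: 10:15-15:00, 18:45-21:30 (add 5h to convert from UTC-5).
Wiremu ∩ Mateo: 10:45-13:15, 14:15-15:30, 16:15-17:15, 18:45-21:45.
Wiremu ∩ Mateo ∩ Viktor: 11:30-13:15, 14:15-15:30, 16:15-16:45, 18:45-21:45.
Wiremu ∩ Mateo ∩ Viktor ∩ Xiulan: 11:30-13:15, 14:15-15:00, 18:45-21:30.
The first common window of at least 60 minutes is 11:30-13:15, so the earliest start is 11:30.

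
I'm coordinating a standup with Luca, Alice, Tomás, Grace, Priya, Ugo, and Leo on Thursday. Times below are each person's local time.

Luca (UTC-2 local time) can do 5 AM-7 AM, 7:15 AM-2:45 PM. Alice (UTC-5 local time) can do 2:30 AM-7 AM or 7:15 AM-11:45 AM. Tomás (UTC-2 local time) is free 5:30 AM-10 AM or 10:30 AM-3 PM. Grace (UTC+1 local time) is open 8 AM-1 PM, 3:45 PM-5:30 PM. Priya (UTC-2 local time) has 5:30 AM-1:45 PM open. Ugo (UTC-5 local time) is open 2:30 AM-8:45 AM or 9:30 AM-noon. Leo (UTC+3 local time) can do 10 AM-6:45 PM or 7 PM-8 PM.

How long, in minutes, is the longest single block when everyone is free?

165

Luca in UTC: 07:00-09:00, 09:15-16:45 (add 2h to convert from UTC-2).
Alice in UTC: 07:30-12:00, 12:15-16:45 (add 5h to convert from UTC-5).
Tomás in UTC: 07:30-12:00, 12:30-17:00 (add 2h to convert from UTC-2).
Grace in UTC: 07:00-12:00, 14:45-16:30 (subtract 1h to convert from UTC+1).
Priya in UTC: 07:30-15:45 (add 2h to convert from UTC-2).
Ugo in UTC: 07:30-13:45, 14:30-17:00 (add 5h to convert from UTC-5).
Leo in UTC: 07:00-15:45, 16:00-17:00 (subtract 3h to convert from UTC+3).
Luca ∩ Alice: 07:30-09:00, 09:15-12:00, 12:15-16:45.
Luca ∩ Alice ∩ Tomás: 07:30-09:00, 09:15-12:00, 12:30-16:45.
Luca ∩ Alice ∩ Tomás ∩ Grace: 07:30-09:00, 09:15-12:00, 14:45-16:30.
Luca ∩ Alice ∩ Tomás ∩ Grace ∩ Priya: 07:30-09:00, 09:15-12:00, 14:45-15:45.
Luca ∩ Alice ∩ Tomás ∩ Grace ∩ Priya ∩ Ugo: 07:30-09:00, 09:15-12:00, 14:45-15:45.
Luca ∩ Alice ∩ Tomás ∩ Grace ∩ Priya ∩ Ugo ∩ Leo: 07:30-09:00, 09:15-12:00, 14:45-15:45.
The longest is 09:15-12:00 at 165 minutes.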